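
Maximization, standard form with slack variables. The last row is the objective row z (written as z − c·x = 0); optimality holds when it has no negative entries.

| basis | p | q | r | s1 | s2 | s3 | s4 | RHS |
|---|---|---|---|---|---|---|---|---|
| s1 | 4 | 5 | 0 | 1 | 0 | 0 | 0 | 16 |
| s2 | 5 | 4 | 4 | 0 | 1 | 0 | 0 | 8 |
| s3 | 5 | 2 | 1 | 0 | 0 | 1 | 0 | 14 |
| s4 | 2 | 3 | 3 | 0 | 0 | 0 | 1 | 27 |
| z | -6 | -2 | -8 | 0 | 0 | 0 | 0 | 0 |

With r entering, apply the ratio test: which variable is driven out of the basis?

Column r entries and ratios — s1: 0 ≤ 0, skip; s2: 8/4 = 2; s3: 14/1 = 14; s4: 27/3 = 9.
Smallest ratio is 2 in the row of s2, so s2 leaves.

s2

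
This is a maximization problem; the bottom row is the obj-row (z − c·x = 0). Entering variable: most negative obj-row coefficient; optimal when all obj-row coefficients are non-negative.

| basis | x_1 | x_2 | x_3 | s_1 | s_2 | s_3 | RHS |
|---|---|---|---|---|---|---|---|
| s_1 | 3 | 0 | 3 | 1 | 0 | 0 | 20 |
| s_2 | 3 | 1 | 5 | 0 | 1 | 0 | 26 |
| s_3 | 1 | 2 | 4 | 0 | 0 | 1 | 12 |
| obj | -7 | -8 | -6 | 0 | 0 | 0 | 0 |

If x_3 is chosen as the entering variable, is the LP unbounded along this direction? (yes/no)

no

Column x_3 has positive entries in row(s) 1, 2, 3, so the ratio test bounds it — not unbounded.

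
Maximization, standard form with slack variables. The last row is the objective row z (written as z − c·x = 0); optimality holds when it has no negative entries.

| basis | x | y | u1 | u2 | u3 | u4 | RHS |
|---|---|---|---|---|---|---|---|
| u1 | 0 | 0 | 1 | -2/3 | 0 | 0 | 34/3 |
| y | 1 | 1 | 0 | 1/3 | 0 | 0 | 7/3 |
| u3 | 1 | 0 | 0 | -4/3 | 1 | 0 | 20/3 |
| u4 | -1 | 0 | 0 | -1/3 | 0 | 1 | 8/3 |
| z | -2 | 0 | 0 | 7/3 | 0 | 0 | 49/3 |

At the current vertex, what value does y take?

y is basic (row 2); its value is the RHS of that row, 7/3.

7/3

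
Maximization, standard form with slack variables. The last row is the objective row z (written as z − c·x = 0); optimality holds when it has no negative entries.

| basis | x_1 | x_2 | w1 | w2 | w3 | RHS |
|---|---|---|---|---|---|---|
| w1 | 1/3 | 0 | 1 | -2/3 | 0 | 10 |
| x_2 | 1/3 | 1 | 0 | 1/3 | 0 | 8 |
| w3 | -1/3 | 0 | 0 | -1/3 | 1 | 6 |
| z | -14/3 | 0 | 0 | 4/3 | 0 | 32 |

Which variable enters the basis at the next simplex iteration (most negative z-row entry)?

x_1

Negative z-row entries: x_1: -14/3.
The most negative is -14/3 in column x_1, so x_1 enters.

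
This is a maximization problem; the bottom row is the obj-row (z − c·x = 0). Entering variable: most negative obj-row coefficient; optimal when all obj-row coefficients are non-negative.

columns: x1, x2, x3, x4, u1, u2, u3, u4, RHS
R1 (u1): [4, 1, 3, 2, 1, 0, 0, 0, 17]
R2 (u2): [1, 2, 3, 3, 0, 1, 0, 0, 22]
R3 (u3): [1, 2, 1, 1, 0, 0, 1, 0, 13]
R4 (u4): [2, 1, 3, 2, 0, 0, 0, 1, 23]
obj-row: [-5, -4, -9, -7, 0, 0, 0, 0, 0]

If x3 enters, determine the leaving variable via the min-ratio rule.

Column x3 entries and ratios — u1: 17/3 = 17/3; u2: 22/3 = 22/3; u3: 13/1 = 13; u4: 23/3 = 23/3.
Smallest ratio is 17/3 in the row of u1, so u1 leaves.

u1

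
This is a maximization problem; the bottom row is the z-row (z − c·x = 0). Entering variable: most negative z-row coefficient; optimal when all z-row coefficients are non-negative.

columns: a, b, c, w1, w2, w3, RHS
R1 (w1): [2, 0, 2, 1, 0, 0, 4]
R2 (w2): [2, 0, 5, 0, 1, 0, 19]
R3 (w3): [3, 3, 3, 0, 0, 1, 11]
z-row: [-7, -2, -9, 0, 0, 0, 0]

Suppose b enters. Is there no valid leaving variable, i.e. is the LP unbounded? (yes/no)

no

Column b has positive entries in row(s) 3, so the ratio test bounds it — not unbounded.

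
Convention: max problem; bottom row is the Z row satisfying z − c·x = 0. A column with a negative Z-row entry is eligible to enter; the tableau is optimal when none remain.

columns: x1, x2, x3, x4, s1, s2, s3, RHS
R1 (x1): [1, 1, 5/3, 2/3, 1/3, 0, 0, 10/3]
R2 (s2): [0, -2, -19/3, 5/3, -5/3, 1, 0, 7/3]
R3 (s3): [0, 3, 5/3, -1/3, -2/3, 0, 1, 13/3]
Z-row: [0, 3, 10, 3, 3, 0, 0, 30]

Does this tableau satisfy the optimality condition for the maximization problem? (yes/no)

yes

Every Z-row coefficient is ≥ 0, so the tableau is optimal.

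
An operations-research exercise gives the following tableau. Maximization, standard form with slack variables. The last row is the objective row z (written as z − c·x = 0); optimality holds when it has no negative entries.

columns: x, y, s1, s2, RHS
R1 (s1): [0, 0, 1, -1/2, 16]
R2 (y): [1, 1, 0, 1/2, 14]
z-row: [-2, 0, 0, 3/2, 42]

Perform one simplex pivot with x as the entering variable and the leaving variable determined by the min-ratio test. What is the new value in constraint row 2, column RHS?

14

Ratio test on column x — row 1: entry 0 ≤ 0; row 2: 14/1 = 14. Minimum is 14 at row 2 (y leaves); pivot element 1.
Divide row 2 by 1; eliminate column x from the other rows.
In the new row 2, the RHS entry is the old entry divided by the pivot: 14/1 = 14.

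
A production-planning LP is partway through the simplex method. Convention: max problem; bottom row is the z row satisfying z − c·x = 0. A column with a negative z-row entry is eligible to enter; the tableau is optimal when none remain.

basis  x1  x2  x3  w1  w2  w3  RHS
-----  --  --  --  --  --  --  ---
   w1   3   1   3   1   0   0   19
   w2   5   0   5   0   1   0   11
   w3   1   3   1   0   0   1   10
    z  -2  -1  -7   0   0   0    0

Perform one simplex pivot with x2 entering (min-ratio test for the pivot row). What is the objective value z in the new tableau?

10/3

Ratio test on column x2 — row 1: 19/1 = 19; row 2: entry 0 ≤ 0; row 3: 10/3 = 10/3. Minimum is 10/3 at row 3 (w3 leaves); pivot element 3.
Pivot on row 3; the z-row RHS becomes 0 − (-1)·(10/3) = 10/3.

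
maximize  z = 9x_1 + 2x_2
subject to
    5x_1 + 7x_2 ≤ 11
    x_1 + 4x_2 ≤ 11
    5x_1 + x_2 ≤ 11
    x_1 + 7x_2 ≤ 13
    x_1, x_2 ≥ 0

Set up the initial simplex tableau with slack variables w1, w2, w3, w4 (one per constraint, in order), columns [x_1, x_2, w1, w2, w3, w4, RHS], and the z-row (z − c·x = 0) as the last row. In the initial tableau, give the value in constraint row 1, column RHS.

11

The RHS of constraint 1 is b_1 = 11.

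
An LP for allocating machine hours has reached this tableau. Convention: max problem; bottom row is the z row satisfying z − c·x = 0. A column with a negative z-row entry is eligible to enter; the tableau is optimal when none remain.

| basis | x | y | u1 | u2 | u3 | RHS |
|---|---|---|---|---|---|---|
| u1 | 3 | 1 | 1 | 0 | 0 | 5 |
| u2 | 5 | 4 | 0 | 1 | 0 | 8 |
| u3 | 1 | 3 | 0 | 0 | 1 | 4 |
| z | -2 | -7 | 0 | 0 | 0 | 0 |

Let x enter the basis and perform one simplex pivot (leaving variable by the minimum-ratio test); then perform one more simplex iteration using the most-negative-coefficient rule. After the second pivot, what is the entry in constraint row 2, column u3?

Ratio test on column x — row 1: 5/3 = 5/3; row 2: 8/5 = 8/5; row 3: 4/1 = 4. Minimum is 8/5 at row 2 (u2 leaves); pivot element 5.
Divide row 2 by 5; eliminate column x from the other rows.
Second iteration: most negative z-row entry is -27/5 in column y, so y enters.
Ratio test on column y — row 1: entry -7/5 ≤ 0; row 2: (8/5)/(4/5) = 2; row 3: (12/5)/(11/5) = 12/11. Minimum is 12/11 at row 3 (u3 leaves); pivot element 11/5.
Divide row 3 by 11/5; eliminate column y from the other rows.
After both pivots, the entry at constraint row 2, column u3 is -4/11.

-4/11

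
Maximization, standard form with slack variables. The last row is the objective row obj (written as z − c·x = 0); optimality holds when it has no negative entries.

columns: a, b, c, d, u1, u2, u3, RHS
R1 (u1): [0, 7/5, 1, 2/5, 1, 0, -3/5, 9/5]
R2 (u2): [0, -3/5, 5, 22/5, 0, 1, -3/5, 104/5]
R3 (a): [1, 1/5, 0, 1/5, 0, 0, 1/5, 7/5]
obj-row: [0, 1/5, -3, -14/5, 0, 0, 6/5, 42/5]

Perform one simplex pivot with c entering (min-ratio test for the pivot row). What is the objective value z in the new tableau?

Ratio test on column c — row 1: (9/5)/1 = 9/5; row 2: (104/5)/5 = 104/25; row 3: entry 0 ≤ 0. Minimum is 9/5 at row 1 (u1 leaves); pivot element 1.
Pivot on row 1; the obj-row RHS becomes 42/5 − (-3)·(9/5) = 69/5.

69/5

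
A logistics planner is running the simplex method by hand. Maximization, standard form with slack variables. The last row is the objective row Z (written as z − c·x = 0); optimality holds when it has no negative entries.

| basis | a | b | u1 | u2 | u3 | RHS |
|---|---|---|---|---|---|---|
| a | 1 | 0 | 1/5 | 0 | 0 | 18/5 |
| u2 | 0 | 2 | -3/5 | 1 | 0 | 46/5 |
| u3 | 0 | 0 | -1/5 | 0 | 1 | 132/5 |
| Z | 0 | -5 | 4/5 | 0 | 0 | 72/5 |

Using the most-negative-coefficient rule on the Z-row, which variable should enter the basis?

b

Negative Z-row entries: b: -5.
The most negative is -5 in column b, so b enters.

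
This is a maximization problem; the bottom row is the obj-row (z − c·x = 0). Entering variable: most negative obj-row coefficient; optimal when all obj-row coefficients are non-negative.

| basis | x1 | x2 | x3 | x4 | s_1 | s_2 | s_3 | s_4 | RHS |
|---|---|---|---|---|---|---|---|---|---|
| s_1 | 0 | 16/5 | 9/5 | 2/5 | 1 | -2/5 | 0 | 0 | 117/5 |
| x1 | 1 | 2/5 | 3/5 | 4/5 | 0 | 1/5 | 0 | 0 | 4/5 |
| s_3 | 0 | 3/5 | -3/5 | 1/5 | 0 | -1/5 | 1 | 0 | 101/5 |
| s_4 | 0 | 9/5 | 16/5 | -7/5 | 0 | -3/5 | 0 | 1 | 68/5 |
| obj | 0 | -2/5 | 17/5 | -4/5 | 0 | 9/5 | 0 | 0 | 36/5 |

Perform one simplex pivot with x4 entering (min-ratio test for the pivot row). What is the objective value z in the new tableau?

Ratio test on column x4 — row 1: (117/5)/(2/5) = 117/2; row 2: (4/5)/(4/5) = 1; row 3: (101/5)/(1/5) = 101; row 4: entry -7/5 ≤ 0. Minimum is 1 at row 2 (x1 leaves); pivot element 4/5.
Pivot on row 2; the obj-row RHS becomes 36/5 − (-4/5)·1 = 8.

8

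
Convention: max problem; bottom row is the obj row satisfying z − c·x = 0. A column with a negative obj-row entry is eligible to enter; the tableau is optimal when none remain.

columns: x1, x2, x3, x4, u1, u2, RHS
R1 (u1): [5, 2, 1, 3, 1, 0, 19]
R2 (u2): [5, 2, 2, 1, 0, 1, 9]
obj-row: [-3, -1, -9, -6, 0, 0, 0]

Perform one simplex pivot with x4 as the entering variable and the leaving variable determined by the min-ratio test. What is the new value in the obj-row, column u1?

2

Ratio test on column x4 — row 1: 19/3 = 19/3; row 2: 9/1 = 9. Minimum is 19/3 at row 1 (u1 leaves); pivot element 3.
Divide row 1 by 3; eliminate column x4 from the other rows.
obj-row update in column u1: 0 − (-6)·(1/3) = 2.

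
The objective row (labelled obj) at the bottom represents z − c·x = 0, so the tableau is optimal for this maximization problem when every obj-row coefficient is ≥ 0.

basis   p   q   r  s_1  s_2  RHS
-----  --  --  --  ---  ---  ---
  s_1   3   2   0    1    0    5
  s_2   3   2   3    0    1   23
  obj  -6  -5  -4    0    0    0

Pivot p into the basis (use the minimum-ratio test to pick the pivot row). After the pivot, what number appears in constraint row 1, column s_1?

1/3

Ratio test on column p — row 1: 5/3 = 5/3; row 2: 23/3 = 23/3. Minimum is 5/3 at row 1 (s_1 leaves); pivot element 3.
Divide row 1 by 3; eliminate column p from the other rows.
In the new row 1, the s_1 entry is the old entry divided by the pivot: 1/3 = 1/3.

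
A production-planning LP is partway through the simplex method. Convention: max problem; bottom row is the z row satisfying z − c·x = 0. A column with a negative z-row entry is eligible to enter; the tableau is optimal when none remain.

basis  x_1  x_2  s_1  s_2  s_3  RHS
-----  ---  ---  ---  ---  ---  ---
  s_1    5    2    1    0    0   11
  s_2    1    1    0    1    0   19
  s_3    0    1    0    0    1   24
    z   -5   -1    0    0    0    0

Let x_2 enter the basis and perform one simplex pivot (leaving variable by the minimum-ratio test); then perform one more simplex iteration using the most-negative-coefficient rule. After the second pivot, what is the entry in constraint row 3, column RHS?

24

Ratio test on column x_2 — row 1: 11/2 = 11/2; row 2: 19/1 = 19; row 3: 24/1 = 24. Minimum is 11/2 at row 1 (s_1 leaves); pivot element 2.
Divide row 1 by 2; eliminate column x_2 from the other rows.
Second iteration: most negative z-row entry is -5/2 in column x_1, so x_1 enters.
Ratio test on column x_1 — row 1: (11/2)/(5/2) = 11/5; row 2: entry -3/2 ≤ 0; row 3: entry -5/2 ≤ 0. Minimum is 11/5 at row 1 (x_2 leaves); pivot element 5/2.
Divide row 1 by 5/2; eliminate column x_1 from the other rows.
After both pivots, the entry at constraint row 3, column RHS is 24.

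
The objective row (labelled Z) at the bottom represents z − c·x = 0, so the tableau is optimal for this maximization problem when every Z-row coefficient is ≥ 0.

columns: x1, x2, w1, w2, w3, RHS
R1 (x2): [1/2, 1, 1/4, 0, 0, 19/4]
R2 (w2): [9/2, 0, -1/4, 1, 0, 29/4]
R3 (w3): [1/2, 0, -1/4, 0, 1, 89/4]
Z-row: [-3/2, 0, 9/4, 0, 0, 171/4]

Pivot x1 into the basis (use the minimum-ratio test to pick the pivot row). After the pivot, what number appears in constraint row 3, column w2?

-1/9

Ratio test on column x1 — row 1: (19/4)/(1/2) = 19/2; row 2: (29/4)/(9/2) = 29/18; row 3: (89/4)/(1/2) = 89/2. Minimum is 29/18 at row 2 (w2 leaves); pivot element 9/2.
Divide row 2 by 9/2; eliminate column x1 from the other rows.
Row 3 update in column w2: 0 − (1/2)·(2/9) = -1/9.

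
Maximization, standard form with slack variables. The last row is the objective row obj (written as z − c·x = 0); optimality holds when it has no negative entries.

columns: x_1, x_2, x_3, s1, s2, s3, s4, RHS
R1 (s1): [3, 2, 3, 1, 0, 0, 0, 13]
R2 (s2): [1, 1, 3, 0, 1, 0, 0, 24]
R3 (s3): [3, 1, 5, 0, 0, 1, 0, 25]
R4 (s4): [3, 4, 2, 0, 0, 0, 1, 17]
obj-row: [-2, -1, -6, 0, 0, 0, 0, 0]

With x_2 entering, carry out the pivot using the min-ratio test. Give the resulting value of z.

17/4

Ratio test on column x_2 — row 1: 13/2 = 13/2; row 2: 24/1 = 24; row 3: 25/1 = 25; row 4: 17/4 = 17/4. Minimum is 17/4 at row 4 (s4 leaves); pivot element 4.
Pivot on row 4; the obj-row RHS becomes 0 − (-1)·(17/4) = 17/4.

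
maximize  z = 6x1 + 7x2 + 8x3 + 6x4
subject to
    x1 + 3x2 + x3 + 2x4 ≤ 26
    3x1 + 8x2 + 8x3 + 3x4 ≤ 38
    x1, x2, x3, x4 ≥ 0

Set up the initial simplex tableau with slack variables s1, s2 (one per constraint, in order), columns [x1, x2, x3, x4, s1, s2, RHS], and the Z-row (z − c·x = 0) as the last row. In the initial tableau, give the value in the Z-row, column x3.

The Z-row carries the negated objective coefficients: the x3 entry is -8.

-8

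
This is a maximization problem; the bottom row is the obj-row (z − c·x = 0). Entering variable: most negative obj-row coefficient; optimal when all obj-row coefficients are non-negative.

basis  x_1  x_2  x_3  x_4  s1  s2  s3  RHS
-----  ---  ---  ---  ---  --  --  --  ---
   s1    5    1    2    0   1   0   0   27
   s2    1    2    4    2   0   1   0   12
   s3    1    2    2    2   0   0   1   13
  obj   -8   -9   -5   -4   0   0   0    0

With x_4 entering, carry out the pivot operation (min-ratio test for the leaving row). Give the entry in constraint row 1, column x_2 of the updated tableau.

Ratio test on column x_4 — row 1: entry 0 ≤ 0; row 2: 12/2 = 6; row 3: 13/2 = 13/2. Minimum is 6 at row 2 (s2 leaves); pivot element 2.
Divide row 2 by 2; eliminate column x_4 from the other rows.
Row 1 update in column x_2: 1 − 0·1 = 1.

1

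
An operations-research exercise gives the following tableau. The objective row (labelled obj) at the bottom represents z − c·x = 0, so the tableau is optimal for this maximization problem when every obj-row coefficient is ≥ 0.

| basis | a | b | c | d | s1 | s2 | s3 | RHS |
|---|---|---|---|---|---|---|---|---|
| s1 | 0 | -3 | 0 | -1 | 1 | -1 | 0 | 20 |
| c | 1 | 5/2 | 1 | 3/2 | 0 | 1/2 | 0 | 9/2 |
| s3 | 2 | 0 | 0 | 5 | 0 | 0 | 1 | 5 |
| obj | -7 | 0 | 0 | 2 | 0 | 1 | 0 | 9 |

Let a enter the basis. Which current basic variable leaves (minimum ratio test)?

Column a entries and ratios — s1: 0 ≤ 0, skip; c: (9/2)/1 = 9/2; s3: 5/2 = 5/2.
Smallest ratio is 5/2 in the row of s3, so s3 leaves.

s3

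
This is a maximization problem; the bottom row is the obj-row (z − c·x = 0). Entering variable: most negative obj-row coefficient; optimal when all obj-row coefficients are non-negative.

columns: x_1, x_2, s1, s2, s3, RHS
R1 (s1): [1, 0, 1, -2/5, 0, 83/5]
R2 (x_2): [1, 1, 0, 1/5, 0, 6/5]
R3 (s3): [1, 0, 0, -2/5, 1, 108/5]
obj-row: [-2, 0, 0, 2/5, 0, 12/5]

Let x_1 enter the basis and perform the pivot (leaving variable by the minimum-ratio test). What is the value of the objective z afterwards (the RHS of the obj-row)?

Ratio test on column x_1 — row 1: (83/5)/1 = 83/5; row 2: (6/5)/1 = 6/5; row 3: (108/5)/1 = 108/5. Minimum is 6/5 at row 2 (x_2 leaves); pivot element 1.
Pivot on row 2; the obj-row RHS becomes 12/5 − (-2)·(6/5) = 24/5.

24/5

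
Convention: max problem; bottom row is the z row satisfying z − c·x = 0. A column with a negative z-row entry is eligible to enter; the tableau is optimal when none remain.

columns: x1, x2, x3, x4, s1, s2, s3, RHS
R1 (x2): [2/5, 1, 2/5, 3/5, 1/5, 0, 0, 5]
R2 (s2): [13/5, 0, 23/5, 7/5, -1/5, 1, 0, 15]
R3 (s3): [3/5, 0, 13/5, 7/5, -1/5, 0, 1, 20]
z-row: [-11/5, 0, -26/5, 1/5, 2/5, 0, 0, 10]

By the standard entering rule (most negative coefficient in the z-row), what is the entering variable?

Negative z-row entries: x1: -11/5, x3: -26/5.
The most negative is -26/5 in column x3, so x3 enters.

x3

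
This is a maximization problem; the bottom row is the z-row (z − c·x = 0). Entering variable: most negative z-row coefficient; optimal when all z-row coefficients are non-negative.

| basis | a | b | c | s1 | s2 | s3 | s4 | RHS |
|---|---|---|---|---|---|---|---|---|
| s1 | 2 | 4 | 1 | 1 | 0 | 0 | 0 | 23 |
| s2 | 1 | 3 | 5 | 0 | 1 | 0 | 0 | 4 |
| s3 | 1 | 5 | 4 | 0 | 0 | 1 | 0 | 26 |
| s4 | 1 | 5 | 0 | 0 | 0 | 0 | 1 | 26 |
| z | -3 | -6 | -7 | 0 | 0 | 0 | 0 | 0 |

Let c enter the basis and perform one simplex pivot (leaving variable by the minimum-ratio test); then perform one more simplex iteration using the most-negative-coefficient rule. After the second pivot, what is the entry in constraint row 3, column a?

-2/3

Ratio test on column c — row 1: 23/1 = 23; row 2: 4/5 = 4/5; row 3: 26/4 = 13/2; row 4: entry 0 ≤ 0. Minimum is 4/5 at row 2 (s2 leaves); pivot element 5.
Divide row 2 by 5; eliminate column c from the other rows.
Second iteration: most negative z-row entry is -9/5 in column b, so b enters.
Ratio test on column b — row 1: (111/5)/(17/5) = 111/17; row 2: (4/5)/(3/5) = 4/3; row 3: (114/5)/(13/5) = 114/13; row 4: 26/5 = 26/5. Minimum is 4/3 at row 2 (c leaves); pivot element 3/5.
Divide row 2 by 3/5; eliminate column b from the other rows.
After both pivots, the entry at constraint row 3, column a is -2/3.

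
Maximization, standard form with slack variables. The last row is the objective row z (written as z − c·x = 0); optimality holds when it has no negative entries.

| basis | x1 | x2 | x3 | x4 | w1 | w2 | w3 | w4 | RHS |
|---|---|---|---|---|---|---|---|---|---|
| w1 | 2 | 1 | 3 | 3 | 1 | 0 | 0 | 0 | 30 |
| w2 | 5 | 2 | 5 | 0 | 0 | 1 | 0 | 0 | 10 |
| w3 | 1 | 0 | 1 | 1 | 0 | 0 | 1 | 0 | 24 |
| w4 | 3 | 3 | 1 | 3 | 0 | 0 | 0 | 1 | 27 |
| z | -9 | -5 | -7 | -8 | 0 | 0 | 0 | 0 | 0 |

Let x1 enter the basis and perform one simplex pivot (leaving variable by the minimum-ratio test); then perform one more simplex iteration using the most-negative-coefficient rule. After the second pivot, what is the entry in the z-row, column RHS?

Ratio test on column x1 — row 1: 30/2 = 15; row 2: 10/5 = 2; row 3: 24/1 = 24; row 4: 27/3 = 9. Minimum is 2 at row 2 (w2 leaves); pivot element 5.
Divide row 2 by 5; eliminate column x1 from the other rows.
Second iteration: most negative z-row entry is -8 in column x4, so x4 enters.
Ratio test on column x4 — row 1: 26/3 = 26/3; row 2: entry 0 ≤ 0; row 3: 22/1 = 22; row 4: 21/3 = 7. Minimum is 7 at row 4 (w4 leaves); pivot element 3.
Divide row 4 by 3; eliminate column x4 from the other rows.
After both pivots, the entry at the z-row, column RHS is 74.

74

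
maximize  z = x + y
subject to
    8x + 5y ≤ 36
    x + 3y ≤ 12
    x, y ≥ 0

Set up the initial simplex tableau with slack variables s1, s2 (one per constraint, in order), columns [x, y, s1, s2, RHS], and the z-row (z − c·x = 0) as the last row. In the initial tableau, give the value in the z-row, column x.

The z-row carries the negated objective coefficients: the x entry is -1.

-1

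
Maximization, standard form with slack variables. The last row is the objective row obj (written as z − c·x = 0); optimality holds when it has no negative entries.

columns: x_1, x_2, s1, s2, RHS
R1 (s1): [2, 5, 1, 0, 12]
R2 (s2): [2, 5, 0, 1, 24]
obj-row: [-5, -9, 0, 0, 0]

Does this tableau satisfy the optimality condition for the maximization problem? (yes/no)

The obj-row has a negative entry -9 in column x_2, so it is not optimal.

no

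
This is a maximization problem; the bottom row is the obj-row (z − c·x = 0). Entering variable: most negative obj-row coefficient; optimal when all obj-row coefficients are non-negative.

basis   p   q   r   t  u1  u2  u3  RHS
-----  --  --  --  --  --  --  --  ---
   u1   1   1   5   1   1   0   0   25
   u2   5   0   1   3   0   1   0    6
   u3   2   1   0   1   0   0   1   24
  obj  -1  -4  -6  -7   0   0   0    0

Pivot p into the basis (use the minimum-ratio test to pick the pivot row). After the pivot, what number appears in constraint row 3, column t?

Ratio test on column p — row 1: 25/1 = 25; row 2: 6/5 = 6/5; row 3: 24/2 = 12. Minimum is 6/5 at row 2 (u2 leaves); pivot element 5.
Divide row 2 by 5; eliminate column p from the other rows.
Row 3 update in column t: 1 − 2·(3/5) = -1/5.

-1/5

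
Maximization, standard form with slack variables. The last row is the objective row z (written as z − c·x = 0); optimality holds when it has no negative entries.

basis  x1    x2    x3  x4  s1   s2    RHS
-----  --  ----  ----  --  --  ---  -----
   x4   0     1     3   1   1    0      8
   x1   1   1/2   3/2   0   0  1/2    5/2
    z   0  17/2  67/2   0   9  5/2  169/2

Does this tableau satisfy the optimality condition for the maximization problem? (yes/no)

Every z-row coefficient is ≥ 0, so the tableau is optimal.

yes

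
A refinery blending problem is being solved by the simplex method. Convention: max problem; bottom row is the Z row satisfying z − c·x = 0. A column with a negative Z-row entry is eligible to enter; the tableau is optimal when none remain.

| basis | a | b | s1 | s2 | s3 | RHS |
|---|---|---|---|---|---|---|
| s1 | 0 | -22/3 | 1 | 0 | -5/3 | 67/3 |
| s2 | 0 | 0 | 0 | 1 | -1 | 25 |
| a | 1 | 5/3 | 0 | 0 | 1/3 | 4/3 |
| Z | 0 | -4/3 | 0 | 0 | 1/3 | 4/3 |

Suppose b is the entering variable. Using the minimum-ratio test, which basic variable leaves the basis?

a

Column b entries and ratios — s1: -22/3 ≤ 0, skip; s2: 0 ≤ 0, skip; a: (4/3)/(5/3) = 4/5.
Smallest ratio is 4/5 in the row of a, so a leaves.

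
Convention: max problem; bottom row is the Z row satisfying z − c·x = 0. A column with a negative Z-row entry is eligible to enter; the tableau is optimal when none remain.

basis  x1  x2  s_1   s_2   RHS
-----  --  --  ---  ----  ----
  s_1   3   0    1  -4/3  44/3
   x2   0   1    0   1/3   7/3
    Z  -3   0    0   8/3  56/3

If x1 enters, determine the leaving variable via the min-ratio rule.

Column x1 entries and ratios — s_1: (44/3)/3 = 44/9; x2: 0 ≤ 0, skip.
Smallest ratio is 44/9 in the row of s_1, so s_1 leaves.

s_1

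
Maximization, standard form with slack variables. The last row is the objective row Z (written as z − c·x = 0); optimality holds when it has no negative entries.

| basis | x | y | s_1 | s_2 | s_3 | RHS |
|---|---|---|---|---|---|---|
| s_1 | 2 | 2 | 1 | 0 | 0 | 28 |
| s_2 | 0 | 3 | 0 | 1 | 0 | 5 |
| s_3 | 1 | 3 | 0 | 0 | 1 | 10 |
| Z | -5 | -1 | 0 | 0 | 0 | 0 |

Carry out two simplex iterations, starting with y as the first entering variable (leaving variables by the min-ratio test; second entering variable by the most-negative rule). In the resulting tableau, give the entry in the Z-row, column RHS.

Ratio test on column y — row 1: 28/2 = 14; row 2: 5/3 = 5/3; row 3: 10/3 = 10/3. Minimum is 5/3 at row 2 (s_2 leaves); pivot element 3.
Divide row 2 by 3; eliminate column y from the other rows.
Second iteration: most negative Z-row entry is -5 in column x, so x enters.
Ratio test on column x — row 1: (74/3)/2 = 37/3; row 2: entry 0 ≤ 0; row 3: 5/1 = 5. Minimum is 5 at row 3 (s_3 leaves); pivot element 1.
Divide row 3 by 1; eliminate column x from the other rows.
After both pivots, the entry at the Z-row, column RHS is 80/3.

80/3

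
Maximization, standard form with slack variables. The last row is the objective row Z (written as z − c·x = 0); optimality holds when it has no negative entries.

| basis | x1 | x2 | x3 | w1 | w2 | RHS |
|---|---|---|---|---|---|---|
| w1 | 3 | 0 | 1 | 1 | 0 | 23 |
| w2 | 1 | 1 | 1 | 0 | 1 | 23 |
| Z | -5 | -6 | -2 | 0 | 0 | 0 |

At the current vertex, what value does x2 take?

x2 is not in the basis, so in the current basic feasible solution x2 = 0.

0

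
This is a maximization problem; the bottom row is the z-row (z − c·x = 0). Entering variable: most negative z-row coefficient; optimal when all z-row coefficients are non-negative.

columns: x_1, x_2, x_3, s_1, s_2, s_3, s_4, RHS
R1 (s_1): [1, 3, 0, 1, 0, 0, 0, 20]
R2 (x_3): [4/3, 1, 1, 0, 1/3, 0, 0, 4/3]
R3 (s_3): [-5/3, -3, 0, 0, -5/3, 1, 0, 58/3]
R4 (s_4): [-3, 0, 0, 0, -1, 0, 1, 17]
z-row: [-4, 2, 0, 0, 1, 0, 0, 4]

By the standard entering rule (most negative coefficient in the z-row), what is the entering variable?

x_1

Negative z-row entries: x_1: -4.
The most negative is -4 in column x_1, so x_1 enters.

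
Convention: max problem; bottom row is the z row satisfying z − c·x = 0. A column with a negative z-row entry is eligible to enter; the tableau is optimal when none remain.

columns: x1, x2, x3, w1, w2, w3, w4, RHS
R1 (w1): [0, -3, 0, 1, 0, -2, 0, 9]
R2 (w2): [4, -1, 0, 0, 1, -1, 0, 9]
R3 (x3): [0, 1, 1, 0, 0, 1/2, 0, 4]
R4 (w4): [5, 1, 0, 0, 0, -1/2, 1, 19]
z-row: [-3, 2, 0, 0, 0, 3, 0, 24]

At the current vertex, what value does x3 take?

x3 is basic (row 3); its value is the RHS of that row, 4.

4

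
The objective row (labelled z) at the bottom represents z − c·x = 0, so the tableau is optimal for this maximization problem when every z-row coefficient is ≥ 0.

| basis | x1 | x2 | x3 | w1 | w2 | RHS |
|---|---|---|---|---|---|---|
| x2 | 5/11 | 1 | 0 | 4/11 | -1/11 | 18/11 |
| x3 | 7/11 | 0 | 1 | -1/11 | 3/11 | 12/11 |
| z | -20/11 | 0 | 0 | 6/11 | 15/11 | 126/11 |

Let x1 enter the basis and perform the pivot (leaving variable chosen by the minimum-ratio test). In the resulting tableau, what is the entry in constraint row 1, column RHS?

Ratio test on column x1 — row 1: (18/11)/(5/11) = 18/5; row 2: (12/11)/(7/11) = 12/7. Minimum is 12/7 at row 2 (x3 leaves); pivot element 7/11.
Divide row 2 by 7/11; eliminate column x1 from the other rows.
Row 1 update in column RHS: 18/11 − (5/11)·(12/7) = 6/7.

6/7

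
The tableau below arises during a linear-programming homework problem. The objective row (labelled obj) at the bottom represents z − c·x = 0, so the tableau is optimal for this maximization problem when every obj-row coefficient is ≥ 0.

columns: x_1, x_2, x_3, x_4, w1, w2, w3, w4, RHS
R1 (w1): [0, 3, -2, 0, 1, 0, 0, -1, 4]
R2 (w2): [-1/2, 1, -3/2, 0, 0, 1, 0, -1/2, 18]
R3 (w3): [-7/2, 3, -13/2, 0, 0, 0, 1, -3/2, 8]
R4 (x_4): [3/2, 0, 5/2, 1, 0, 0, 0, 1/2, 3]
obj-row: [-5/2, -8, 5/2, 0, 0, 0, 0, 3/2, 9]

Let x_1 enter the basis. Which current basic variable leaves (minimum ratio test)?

Column x_1 entries and ratios — w1: 0 ≤ 0, skip; w2: -1/2 ≤ 0, skip; w3: -7/2 ≤ 0, skip; x_4: 3/(3/2) = 2.
Smallest ratio is 2 in the row of x_4, so x_4 leaves.

x_4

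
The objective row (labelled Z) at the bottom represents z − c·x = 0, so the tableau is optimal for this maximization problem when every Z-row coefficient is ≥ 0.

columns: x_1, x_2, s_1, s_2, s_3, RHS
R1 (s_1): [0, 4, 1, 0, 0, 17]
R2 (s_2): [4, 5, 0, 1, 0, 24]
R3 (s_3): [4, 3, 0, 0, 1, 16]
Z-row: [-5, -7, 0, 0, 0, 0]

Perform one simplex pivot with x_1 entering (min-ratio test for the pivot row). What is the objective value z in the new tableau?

Ratio test on column x_1 — row 1: entry 0 ≤ 0; row 2: 24/4 = 6; row 3: 16/4 = 4. Minimum is 4 at row 3 (s_3 leaves); pivot element 4.
Pivot on row 3; the Z-row RHS becomes 0 − (-5)·4 = 20.

20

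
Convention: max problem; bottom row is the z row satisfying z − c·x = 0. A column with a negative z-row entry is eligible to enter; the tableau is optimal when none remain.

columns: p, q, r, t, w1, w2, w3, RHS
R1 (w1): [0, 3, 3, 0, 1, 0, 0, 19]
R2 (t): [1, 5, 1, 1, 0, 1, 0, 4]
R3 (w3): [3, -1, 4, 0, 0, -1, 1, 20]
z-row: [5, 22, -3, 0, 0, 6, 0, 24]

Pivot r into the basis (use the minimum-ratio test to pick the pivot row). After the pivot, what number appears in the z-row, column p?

Ratio test on column r — row 1: 19/3 = 19/3; row 2: 4/1 = 4; row 3: 20/4 = 5. Minimum is 4 at row 2 (t leaves); pivot element 1.
Divide row 2 by 1; eliminate column r from the other rows.
z-row update in column p: 5 − (-3)·1 = 8.

8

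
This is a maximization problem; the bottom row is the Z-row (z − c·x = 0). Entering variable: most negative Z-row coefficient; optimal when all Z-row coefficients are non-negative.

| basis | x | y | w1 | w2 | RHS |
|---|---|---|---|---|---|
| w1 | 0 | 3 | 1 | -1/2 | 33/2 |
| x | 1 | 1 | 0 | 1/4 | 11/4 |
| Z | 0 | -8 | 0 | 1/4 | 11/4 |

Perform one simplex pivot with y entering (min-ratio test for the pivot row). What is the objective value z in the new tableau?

99/4

Ratio test on column y — row 1: (33/2)/3 = 11/2; row 2: (11/4)/1 = 11/4. Minimum is 11/4 at row 2 (x leaves); pivot element 1.
Pivot on row 2; the Z-row RHS becomes 11/4 − (-8)·(11/4) = 99/4.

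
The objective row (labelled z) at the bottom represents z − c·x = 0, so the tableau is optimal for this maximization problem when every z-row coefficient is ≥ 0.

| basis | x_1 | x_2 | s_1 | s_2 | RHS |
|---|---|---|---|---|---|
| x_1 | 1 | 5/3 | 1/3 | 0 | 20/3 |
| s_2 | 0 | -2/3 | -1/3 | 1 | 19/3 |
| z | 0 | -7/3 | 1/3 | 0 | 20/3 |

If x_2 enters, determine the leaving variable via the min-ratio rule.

Column x_2 entries and ratios — x_1: (20/3)/(5/3) = 4; s_2: -2/3 ≤ 0, skip.
Smallest ratio is 4 in the row of x_1, so x_1 leaves.

x_1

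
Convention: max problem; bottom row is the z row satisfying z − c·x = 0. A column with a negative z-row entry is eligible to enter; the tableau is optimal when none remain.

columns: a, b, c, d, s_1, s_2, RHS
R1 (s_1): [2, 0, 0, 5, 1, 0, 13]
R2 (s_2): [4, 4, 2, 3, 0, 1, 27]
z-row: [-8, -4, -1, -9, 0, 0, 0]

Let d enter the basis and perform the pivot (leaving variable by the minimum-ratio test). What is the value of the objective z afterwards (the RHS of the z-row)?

Ratio test on column d — row 1: 13/5 = 13/5; row 2: 27/3 = 9. Minimum is 13/5 at row 1 (s_1 leaves); pivot element 5.
Pivot on row 1; the z-row RHS becomes 0 − (-9)·(13/5) = 117/5.

117/5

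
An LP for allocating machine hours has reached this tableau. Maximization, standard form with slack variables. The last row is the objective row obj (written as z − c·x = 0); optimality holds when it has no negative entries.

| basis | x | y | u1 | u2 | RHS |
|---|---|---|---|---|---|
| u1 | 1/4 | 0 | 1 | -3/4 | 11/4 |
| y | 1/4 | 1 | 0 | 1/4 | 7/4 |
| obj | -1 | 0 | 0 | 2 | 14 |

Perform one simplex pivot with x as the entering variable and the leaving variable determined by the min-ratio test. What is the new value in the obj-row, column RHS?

21

Ratio test on column x — row 1: (11/4)/(1/4) = 11; row 2: (7/4)/(1/4) = 7. Minimum is 7 at row 2 (y leaves); pivot element 1/4.
Divide row 2 by 1/4; eliminate column x from the other rows.
obj-row update in column RHS: 14 − (-1)·7 = 21.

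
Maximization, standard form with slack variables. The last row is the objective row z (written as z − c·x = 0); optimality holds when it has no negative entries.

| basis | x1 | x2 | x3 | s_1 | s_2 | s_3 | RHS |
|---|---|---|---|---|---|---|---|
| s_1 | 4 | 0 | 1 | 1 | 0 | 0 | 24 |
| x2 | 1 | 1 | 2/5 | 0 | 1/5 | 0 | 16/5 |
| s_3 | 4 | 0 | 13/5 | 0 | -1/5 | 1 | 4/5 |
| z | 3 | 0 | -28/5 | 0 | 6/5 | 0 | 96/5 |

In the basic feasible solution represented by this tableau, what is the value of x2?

16/5

x2 is basic (row 2); its value is the RHS of that row, 16/5.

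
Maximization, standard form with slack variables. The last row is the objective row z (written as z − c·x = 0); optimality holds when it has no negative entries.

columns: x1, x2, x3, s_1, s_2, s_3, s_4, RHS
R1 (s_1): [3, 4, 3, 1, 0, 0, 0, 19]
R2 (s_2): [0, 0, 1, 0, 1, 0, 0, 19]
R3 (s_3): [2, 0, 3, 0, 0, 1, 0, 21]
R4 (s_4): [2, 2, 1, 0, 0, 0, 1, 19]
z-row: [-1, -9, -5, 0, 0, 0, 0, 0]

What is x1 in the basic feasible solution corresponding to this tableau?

0

x1 is not in the basis, so in the current basic feasible solution x1 = 0.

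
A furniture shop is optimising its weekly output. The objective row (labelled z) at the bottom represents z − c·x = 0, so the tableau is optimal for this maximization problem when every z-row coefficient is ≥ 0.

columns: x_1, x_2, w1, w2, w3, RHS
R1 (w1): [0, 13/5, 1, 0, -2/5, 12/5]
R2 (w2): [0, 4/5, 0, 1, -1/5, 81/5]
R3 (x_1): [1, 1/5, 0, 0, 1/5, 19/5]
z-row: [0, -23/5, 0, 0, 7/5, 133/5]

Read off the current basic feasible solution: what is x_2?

x_2 is not in the basis, so in the current basic feasible solution x_2 = 0.

0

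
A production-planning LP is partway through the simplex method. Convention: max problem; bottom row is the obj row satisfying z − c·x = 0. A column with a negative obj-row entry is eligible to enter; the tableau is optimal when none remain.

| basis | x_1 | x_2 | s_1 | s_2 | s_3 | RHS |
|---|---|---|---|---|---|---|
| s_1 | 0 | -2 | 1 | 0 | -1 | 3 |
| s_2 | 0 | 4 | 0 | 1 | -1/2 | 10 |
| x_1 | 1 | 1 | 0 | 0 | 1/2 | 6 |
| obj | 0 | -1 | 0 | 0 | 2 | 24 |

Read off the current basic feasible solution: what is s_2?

10

s_2 is basic (row 2); its value is the RHS of that row, 10.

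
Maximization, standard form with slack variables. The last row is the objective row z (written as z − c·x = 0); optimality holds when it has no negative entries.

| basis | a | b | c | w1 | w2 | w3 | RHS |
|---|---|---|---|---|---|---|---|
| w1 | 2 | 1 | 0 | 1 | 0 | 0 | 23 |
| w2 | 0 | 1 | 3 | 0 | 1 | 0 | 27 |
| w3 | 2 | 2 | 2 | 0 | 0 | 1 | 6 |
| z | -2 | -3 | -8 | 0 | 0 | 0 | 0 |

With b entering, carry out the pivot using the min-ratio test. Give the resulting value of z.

Ratio test on column b — row 1: 23/1 = 23; row 2: 27/1 = 27; row 3: 6/2 = 3. Minimum is 3 at row 3 (w3 leaves); pivot element 2.
Pivot on row 3; the z-row RHS becomes 0 − (-3)·3 = 9.

9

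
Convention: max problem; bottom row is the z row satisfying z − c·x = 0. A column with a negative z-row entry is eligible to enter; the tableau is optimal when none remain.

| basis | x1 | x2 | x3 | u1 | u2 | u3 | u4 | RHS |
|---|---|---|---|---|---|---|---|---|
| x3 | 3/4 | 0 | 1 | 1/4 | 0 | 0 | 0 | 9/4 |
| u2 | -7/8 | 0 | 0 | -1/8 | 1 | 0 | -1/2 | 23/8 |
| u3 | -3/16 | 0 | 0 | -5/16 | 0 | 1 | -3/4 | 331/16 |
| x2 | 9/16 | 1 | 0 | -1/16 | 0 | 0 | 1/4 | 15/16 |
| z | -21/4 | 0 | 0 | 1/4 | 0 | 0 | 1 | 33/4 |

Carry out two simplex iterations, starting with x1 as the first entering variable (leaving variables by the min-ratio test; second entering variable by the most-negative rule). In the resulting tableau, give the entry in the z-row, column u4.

3

Ratio test on column x1 — row 1: (9/4)/(3/4) = 3; row 2: entry -7/8 ≤ 0; row 3: entry -3/16 ≤ 0; row 4: (15/16)/(9/16) = 5/3. Minimum is 5/3 at row 4 (x2 leaves); pivot element 9/16.
Divide row 4 by 9/16; eliminate column x1 from the other rows.
Second iteration: most negative z-row entry is -1/3 in column u1, so u1 enters.
Ratio test on column u1 — row 1: 1/(1/3) = 3; row 2: entry -2/9 ≤ 0; row 3: entry -1/3 ≤ 0; row 4: entry -1/9 ≤ 0. Minimum is 3 at row 1 (x3 leaves); pivot element 1/3.
Divide row 1 by 1/3; eliminate column u1 from the other rows.
After both pivots, the entry at the z-row, column u4 is 3.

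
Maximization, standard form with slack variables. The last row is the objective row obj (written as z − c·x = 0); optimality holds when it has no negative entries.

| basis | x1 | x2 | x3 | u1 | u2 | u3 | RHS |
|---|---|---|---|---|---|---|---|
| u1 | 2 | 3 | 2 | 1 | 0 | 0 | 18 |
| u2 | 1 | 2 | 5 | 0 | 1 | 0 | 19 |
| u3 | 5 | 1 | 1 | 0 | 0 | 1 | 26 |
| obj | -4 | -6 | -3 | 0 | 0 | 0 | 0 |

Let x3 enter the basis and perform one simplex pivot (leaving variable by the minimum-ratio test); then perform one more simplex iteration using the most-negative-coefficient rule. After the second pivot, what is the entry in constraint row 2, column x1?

-1/11

Ratio test on column x3 — row 1: 18/2 = 9; row 2: 19/5 = 19/5; row 3: 26/1 = 26. Minimum is 19/5 at row 2 (u2 leaves); pivot element 5.
Divide row 2 by 5; eliminate column x3 from the other rows.
Second iteration: most negative obj-row entry is -24/5 in column x2, so x2 enters.
Ratio test on column x2 — row 1: (52/5)/(11/5) = 52/11; row 2: (19/5)/(2/5) = 19/2; row 3: (111/5)/(3/5) = 37. Minimum is 52/11 at row 1 (u1 leaves); pivot element 11/5.
Divide row 1 by 11/5; eliminate column x2 from the other rows.
After both pivots, the entry at constraint row 2, column x1 is -1/11.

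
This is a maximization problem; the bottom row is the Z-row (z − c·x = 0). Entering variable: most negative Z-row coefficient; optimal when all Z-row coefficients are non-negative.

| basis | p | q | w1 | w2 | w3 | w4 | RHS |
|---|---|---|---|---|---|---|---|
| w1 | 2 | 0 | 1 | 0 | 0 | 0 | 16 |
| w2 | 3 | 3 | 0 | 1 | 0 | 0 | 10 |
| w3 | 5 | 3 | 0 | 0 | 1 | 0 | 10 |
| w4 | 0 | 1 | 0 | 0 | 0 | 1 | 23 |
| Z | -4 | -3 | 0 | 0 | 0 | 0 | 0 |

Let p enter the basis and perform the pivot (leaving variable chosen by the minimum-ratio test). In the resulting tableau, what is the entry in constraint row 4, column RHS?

23

Ratio test on column p — row 1: 16/2 = 8; row 2: 10/3 = 10/3; row 3: 10/5 = 2; row 4: entry 0 ≤ 0. Minimum is 2 at row 3 (w3 leaves); pivot element 5.
Divide row 3 by 5; eliminate column p from the other rows.
Row 4 update in column RHS: 23 − 0·2 = 23.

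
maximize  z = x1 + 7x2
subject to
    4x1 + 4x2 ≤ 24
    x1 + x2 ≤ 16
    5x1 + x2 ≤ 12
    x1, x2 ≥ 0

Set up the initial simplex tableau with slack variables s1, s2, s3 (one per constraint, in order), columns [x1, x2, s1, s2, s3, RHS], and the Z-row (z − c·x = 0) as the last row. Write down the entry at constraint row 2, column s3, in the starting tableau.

Slack s3 belongs to constraint 3; its column is the unit vector e_3, so the entry in row 2 is 0.

0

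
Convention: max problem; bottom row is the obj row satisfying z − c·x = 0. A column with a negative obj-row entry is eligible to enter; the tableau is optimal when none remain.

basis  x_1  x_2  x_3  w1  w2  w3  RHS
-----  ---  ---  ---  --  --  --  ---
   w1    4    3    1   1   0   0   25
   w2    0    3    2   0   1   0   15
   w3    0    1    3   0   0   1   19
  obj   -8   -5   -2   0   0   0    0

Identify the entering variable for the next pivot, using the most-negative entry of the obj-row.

Negative obj-row entries: x_1: -8, x_2: -5, x_3: -2.
The most negative is -8 in column x_1, so x_1 enters.

x_1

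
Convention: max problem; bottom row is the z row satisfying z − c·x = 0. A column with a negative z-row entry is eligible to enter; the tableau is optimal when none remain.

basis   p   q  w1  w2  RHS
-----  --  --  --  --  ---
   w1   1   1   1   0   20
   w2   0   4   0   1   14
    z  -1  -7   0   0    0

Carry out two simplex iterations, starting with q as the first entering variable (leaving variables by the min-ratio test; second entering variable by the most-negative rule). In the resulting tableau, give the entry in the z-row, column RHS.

41

Ratio test on column q — row 1: 20/1 = 20; row 2: 14/4 = 7/2. Minimum is 7/2 at row 2 (w2 leaves); pivot element 4.
Divide row 2 by 4; eliminate column q from the other rows.
Second iteration: most negative z-row entry is -1 in column p, so p enters.
Ratio test on column p — row 1: (33/2)/1 = 33/2; row 2: entry 0 ≤ 0. Minimum is 33/2 at row 1 (w1 leaves); pivot element 1.
Divide row 1 by 1; eliminate column p from the other rows.
After both pivots, the entry at the z-row, column RHS is 41.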